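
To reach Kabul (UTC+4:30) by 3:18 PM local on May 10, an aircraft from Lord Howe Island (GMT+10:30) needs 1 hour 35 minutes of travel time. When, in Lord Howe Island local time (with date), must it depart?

7:43 PM on May 10

Target arrival in UTC: 3:18 PM − 4:30 = 10:48 AM on May 10.
Subtract 1 hour 35 minutes → departure 9:13 AM UTC on May 10.
Lord Howe Island is UTC+10:30: 9:13 AM + 10:30 = 7:43 PM on May 10.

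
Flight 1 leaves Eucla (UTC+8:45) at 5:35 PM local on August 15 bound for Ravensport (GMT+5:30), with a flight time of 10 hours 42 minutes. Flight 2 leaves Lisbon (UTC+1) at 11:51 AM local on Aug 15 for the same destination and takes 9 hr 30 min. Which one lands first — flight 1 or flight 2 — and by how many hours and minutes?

the first, by 49 minutes

Flight 1 in UTC: 5:35 PM − 8:45 = 8:50 AM on Aug 15.
+10 hours and 42 minutes → arrive 7:32 PM UTC on Aug 15.
Flight 2 in UTC: 11:51 AM − 1:00 = 10:51 AM on Aug 15.
+9 hours 30 minutes → arrive 8:21 PM UTC on Aug 15.
Flight 1 lands earlier by 49 minutes.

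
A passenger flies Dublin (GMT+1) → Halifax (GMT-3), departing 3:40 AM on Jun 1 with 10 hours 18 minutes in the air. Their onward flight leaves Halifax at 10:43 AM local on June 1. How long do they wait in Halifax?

45 minutes

Convert departure to UTC: 3:40 AM − 1:00 = 2:40 AM UTC on Jun 1.
Add 10 hours 18 minutes flight time → 12:58 PM UTC.
Halifax is UTC−3:00, so local arrival = 12:58 PM − 3:00 = 9:58 AM on Jun 1.
Layover = 10:43 AM − 9:58 AM = 45 minutes.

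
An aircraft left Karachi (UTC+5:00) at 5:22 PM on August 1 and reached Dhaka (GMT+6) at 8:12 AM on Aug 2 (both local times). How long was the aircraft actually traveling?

Departure in UTC: 5:22 PM − 5:00 = 12:22 PM on Aug 1.
Arrival in UTC: 8:12 AM − 6:00 = 2:12 AM on Aug 2.
Elapsed = 2:12 AM − 12:22 PM (+1 day) = 13 hours 50 minutes.

13 hours 50 minutes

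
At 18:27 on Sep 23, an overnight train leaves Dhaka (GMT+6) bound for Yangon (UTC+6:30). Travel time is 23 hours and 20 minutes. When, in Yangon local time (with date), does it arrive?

Yangon is 0:30 ahead of Dhaka.
After 23 hours 20 minutes it is 17:47 (Sep 24) in Dhaka.
Shift by the zone difference: 17:47 + 0:30 = 18:17 on Sep 24 in Yangon.

18:17 on September 24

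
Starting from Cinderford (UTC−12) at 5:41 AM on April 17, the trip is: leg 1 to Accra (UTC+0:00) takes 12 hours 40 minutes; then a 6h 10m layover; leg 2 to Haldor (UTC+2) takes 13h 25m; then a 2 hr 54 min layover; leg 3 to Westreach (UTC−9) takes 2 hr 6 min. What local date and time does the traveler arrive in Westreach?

Convert departure to UTC: 5:41 AM + 12:00 = 5:41 PM UTC on Apr 17.
Add 12 hours 40 minutes leg 1 → 6:21 AM UTC (Apr 18).
Add 6 hours and 10 minutes layover in Accra → 12:31 PM UTC.
Add 13 hours 25 minutes leg 2 → 1:56 AM UTC (Apr 19).
Add 2 hours and 54 minutes layover in Haldor → 4:50 AM UTC.
Add 2 hours and 6 minutes leg 3 → 6:56 AM UTC.
Westreach is UTC−9:00, so local arrival = 6:56 AM − 9:00 = 9:56 PM on Apr 18.

9:56 PM on Apr 18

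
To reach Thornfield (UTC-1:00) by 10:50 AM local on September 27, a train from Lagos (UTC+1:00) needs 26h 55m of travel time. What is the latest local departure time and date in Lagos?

9:55 AM on September 26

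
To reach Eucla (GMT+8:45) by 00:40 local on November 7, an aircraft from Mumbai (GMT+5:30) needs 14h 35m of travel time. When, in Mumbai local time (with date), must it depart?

Target arrival in UTC: 00:40 − 8:45 = 15:55 on Nov 6.
Subtract 14 hours and 35 minutes → departure 01:20 UTC on Nov 6.
Mumbai is UTC+5:30: 01:20 + 5:30 = 06:50 on Nov 6.

06:50 on November 6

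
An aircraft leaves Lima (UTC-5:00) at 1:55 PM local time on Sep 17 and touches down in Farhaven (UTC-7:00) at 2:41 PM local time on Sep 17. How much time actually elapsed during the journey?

2 hours 46 minutes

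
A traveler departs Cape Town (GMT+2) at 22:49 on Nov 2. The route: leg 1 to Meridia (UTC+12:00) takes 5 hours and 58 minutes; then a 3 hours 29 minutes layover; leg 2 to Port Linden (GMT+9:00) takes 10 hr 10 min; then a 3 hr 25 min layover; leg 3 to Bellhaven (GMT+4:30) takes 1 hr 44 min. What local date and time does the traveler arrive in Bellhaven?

Convert departure to UTC: 22:49 − 2:00 = 20:49 UTC on Nov 2.
Add 5 hours 58 minutes leg 1 → 02:47 UTC (Nov 3).
Add 3 hours 29 minutes layover in Meridia → 06:16 UTC.
Add 10 hours and 10 minutes leg 2 → 16:26 UTC.
Add 3 hours and 25 minutes layover in Port Linden → 19:51 UTC.
Add 1 hour and 44 minutes leg 3 → 21:35 UTC.
Bellhaven is UTC+4:30, so local arrival = 21:35 + 4:30 = 02:05 on Nov 4.

02:05 on Nov 4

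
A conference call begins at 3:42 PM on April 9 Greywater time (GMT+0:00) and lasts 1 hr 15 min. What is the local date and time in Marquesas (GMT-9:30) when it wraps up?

Greywater is at UTC+0, so start is already 3:42 PM UTC on Apr 9.
Add 1 hour and 15 minutes duration → 4:57 PM UTC.
Marquesas is UTC−9:30, so local end time = 4:57 PM − 9:30 = 7:27 AM on Apr 9.

7:27 AM on Apr 9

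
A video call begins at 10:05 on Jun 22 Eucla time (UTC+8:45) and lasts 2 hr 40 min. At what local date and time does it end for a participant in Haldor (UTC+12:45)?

Haldor is 4:00 ahead of Eucla.
After 2 hours 40 minutes it is 12:45 in Eucla.
Shift by the zone difference: 12:45 + 4:00 = 16:45 on Jun 22 in Haldor.

16:45 on Jun 22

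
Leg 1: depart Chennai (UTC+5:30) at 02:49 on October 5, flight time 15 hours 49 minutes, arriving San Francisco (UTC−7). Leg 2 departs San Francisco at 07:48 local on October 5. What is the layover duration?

1 hour 40 minutes

Convert departure to UTC: 02:49 − 5:30 = 21:19 UTC on Oct 4.
Add 15 hours and 49 minutes flight time → 13:08 UTC (Oct 5).
San Francisco is UTC−7:00, so local arrival = 13:08 − 7:00 = 06:08 on Oct 5.
Layover = 07:48 − 06:08 = 1 hour 40 minutes.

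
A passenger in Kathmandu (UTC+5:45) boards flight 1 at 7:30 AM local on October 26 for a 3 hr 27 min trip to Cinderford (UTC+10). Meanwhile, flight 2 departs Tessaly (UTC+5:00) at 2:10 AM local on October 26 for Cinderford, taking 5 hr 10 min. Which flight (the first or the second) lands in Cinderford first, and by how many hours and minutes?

Flight 1 in UTC: 7:30 AM − 5:45 = 1:45 AM on Oct 26.
+3 hours 27 minutes → arrive 5:12 AM UTC on Oct 26.
Flight 2 in UTC: 2:10 AM − 5:00 = 9:10 PM on Oct 25.
+5 hours 10 minutes → arrive 2:20 AM UTC on Oct 26.
Flight 2 lands earlier by 2 hours 52 minutes.

the second, by 2 hours 52 minutes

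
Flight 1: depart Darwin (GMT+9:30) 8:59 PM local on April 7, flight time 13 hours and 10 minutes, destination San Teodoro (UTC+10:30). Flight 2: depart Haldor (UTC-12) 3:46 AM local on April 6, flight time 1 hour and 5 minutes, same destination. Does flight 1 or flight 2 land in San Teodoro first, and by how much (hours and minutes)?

Flight 1 in UTC: 8:59 PM − 9:30 = 11:29 AM on Apr 7.
+13 hours and 10 minutes → arrive 12:39 AM UTC on Apr 8.
Flight 2 in UTC: 3:46 AM + 12:00 = 3:46 PM on Apr 6.
+1 hour and 5 minutes → arrive 4:51 PM UTC on Apr 6.
Flight 2 lands earlier by 31 hours 48 minutes.

the second, by 31 hours 48 minutes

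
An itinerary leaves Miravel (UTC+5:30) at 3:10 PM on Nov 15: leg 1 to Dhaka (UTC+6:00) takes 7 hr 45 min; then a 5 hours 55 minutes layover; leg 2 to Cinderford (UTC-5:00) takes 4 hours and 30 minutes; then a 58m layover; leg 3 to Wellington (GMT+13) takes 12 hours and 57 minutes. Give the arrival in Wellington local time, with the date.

6:45 AM on November 17

Convert departure to UTC: 3:10 PM − 5:30 = 9:40 AM UTC on Nov 15.
Add 7 hours 45 minutes leg 1 → 5:25 PM UTC.
Add 5 hours 55 minutes layover in Dhaka → 11:20 PM UTC.
Add 4 hours 30 minutes leg 2 → 3:50 AM UTC (Nov 16).
Add 58 minutes layover in Cinderford → 4:48 AM UTC.
Add 12 hours and 57 minutes leg 3 → 5:45 PM UTC.
Wellington is UTC+13:00, so local arrival = 5:45 PM + 13:00 = 6:45 AM on Nov 17.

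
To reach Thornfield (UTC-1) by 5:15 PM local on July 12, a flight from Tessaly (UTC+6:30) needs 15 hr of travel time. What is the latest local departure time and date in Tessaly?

9:45 AM on Jul 12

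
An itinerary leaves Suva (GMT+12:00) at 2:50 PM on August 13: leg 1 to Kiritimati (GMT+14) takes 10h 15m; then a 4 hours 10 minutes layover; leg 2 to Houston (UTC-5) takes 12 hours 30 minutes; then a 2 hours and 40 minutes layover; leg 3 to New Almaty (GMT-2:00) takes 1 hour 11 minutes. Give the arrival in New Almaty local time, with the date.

7:36 AM on Aug 14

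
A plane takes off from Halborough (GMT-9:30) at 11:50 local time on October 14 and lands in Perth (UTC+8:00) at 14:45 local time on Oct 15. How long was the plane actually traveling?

9 hours 25 minutes

Departure in UTC: 11:50 + 9:30 = 21:20 on Oct 14.
Arrival in UTC: 14:45 − 8:00 = 06:45 on Oct 15.
Elapsed = 06:45 − 21:20 (+1 day) = 9 hours 25 minutes.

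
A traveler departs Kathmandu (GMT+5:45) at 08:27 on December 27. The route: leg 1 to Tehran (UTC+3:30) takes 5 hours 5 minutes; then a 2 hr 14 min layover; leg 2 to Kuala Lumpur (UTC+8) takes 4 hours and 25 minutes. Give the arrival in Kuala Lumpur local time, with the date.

Convert departure to UTC: 08:27 − 5:45 = 02:42 UTC on Dec 27.
Add 5 hours and 5 minutes leg 1 → 07:47 UTC.
Add 2 hours and 14 minutes layover in Tehran → 10:01 UTC.
Add 4 hours 25 minutes leg 2 → 14:26 UTC.
Kuala Lumpur is UTC+8:00, so local arrival = 14:26 + 8:00 = 22:26 on Dec 27.

22:26 on December 27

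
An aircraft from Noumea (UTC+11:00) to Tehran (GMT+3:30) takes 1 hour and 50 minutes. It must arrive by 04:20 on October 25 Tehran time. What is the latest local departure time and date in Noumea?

10:00 on Oct 25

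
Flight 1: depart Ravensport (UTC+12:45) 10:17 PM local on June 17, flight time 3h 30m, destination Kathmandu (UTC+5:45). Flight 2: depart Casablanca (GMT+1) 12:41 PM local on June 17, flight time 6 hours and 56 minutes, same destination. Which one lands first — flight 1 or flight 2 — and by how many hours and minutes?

the first, by 5 hours 35 minutes

Flight 1 in UTC: 10:17 PM − 12:45 = 9:32 AM on Jun 17.
+3 hours 30 minutes → arrive 1:02 PM UTC on Jun 17.
Flight 2 in UTC: 12:41 PM − 1:00 = 11:41 AM on Jun 17.
+6 hours and 56 minutes → arrive 6:37 PM UTC on Jun 17.
Flight 1 lands earlier by 5 hours 35 minutes.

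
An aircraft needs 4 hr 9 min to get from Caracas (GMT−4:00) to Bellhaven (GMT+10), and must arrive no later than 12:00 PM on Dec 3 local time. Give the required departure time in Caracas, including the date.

Target arrival in UTC: 12:00 PM − 10:00 = 2:00 AM on Dec 3.
Subtract 4 hours 9 minutes → departure 9:51 PM UTC on Dec 2.
Caracas is UTC−4:00: 9:51 PM − 4:00 = 5:51 PM on Dec 2.

5:51 PM on December 2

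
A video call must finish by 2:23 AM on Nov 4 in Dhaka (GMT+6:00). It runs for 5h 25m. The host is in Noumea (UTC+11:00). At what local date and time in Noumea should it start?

Target end time in UTC: 2:23 AM − 6:00 = 8:23 PM on Nov 3.
Subtract 5 hours 25 minutes → start 2:58 PM UTC on Nov 3.
Noumea is UTC+11:00: 2:58 PM + 11:00 = 1:58 AM on Nov 4.

1:58 AM on Nov 4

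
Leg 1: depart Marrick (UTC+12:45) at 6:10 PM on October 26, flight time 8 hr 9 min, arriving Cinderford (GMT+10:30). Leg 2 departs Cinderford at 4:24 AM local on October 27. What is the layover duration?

Convert departure to UTC: 6:10 PM − 12:45 = 5:25 AM UTC on Oct 26.
Add 8 hours and 9 minutes flight time → 1:34 PM UTC.
Cinderford is UTC+10:30, so local arrival = 1:34 PM + 10:30 = 12:04 AM on Oct 27.
Layover = 4:24 AM − 12:04 AM = 4 hours 20 minutes.

4 hours 20 minutes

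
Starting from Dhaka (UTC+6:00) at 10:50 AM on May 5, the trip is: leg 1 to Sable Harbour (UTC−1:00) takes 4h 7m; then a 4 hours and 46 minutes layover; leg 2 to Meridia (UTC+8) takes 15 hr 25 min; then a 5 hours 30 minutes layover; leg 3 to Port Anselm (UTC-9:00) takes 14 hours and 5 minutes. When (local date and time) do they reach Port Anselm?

3:43 PM on May 6

Convert departure to UTC: 10:50 AM − 6:00 = 4:50 AM UTC on May 5.
Add 4 hours 7 minutes leg 1 → 8:57 AM UTC.
Add 4 hours 46 minutes layover in Sable Harbour → 1:43 PM UTC.
Add 15 hours and 25 minutes leg 2 → 5:08 AM UTC (May 6).
Add 5 hours and 30 minutes layover in Meridia → 10:38 AM UTC.
Add 14 hours and 5 minutes leg 3 → 12:43 AM UTC (May 7).
Port Anselm is UTC−9:00, so local arrival = 12:43 AM − 9:00 = 3:43 PM on May 6.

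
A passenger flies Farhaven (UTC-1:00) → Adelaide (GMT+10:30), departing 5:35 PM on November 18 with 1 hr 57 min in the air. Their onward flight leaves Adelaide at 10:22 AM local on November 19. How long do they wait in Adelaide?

Convert departure to UTC: 5:35 PM + 1:00 = 6:35 PM UTC on Nov 18.
Add 1 hour 57 minutes flight time → 8:32 PM UTC.
Adelaide is UTC+10:30, so local arrival = 8:32 PM + 10:30 = 7:02 AM on Nov 19.
Layover = 10:22 AM − 7:02 AM = 3 hours 20 minutes.

3 hours 20 minutes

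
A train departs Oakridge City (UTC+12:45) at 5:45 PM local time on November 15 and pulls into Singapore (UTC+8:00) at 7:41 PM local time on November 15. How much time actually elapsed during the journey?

Singapore is 4:45 behind Oakridge City.
Clock-face elapsed time (ignoring zones) is 1 hour 56 minutes.
Actual elapsed = 1 hour 56 minutes + 4:45 = 6 hours 41 minutes.

6 hours 41 minutes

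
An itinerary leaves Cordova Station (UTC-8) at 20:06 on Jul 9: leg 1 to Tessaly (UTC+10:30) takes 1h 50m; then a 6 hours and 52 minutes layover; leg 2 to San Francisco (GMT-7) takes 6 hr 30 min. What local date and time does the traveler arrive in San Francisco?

12:18 on July 10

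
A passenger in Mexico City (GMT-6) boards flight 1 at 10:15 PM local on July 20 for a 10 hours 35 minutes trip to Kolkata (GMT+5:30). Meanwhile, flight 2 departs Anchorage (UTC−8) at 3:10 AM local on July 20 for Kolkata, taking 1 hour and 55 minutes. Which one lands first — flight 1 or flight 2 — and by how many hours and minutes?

the second, by 25 hours 45 minutes

Flight 1 in UTC: 10:15 PM + 6:00 = 4:15 AM on Jul 21.
+10 hours 35 minutes → arrive 2:50 PM UTC on Jul 21.
Flight 2 in UTC: 3:10 AM + 8:00 = 11:10 AM on Jul 20.
+1 hour 55 minutes → arrive 1:05 PM UTC on Jul 20.
Flight 2 lands earlier by 25 hours 45 minutes.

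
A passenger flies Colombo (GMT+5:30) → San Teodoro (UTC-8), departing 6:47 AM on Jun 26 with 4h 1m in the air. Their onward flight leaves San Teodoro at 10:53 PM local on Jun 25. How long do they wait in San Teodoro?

Convert departure to UTC: 6:47 AM − 5:30 = 1:17 AM UTC on Jun 26.
Add 4 hours and 1 minute flight time → 5:18 AM UTC.
San Teodoro is UTC−8:00, so local arrival = 5:18 AM − 8:00 = 9:18 PM on Jun 25.
Layover = 10:53 PM − 9:18 PM = 1 hour 35 minutes.

1 hour 35 minutes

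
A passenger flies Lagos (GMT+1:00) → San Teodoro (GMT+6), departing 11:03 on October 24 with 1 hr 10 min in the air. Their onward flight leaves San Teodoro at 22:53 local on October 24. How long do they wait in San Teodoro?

5 hours 40 minutes

Convert departure to UTC: 11:03 − 1:00 = 10:03 UTC on Oct 24.
Add 1 hour 10 minutes flight time → 11:13 UTC.
San Teodoro is UTC+6:00, so local arrival = 11:13 + 6:00 = 17:13 on Oct 24.
Layover = 22:53 − 17:13 = 5 hours 40 minutes.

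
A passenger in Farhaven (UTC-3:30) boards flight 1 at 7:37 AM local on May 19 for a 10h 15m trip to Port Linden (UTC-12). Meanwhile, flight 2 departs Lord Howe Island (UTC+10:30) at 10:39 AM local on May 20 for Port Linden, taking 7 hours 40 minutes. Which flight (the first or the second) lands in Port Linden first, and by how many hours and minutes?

the first, by 10 hours 27 minutes

Flight 1 in UTC: 7:37 AM + 3:30 = 11:07 AM on May 19.
+10 hours and 15 minutes → arrive 9:22 PM UTC on May 19.
Flight 2 in UTC: 10:39 AM − 10:30 = 12:09 AM on May 20.
+7 hours 40 minutes → arrive 7:49 AM UTC on May 20.
Flight 1 lands earlier by 10 hours 27 minutes.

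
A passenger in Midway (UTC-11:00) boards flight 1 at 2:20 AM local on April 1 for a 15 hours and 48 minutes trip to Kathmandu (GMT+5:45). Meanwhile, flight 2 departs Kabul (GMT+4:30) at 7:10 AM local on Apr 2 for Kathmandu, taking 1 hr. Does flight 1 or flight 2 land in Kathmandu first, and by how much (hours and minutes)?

Flight 1 in UTC: 2:20 AM + 11:00 = 1:20 PM on Apr 1.
+15 hours and 48 minutes → arrive 5:08 AM UTC on Apr 2.
Flight 2 in UTC: 7:10 AM − 4:30 = 2:40 AM on Apr 2.
+1 hour → arrive 3:40 AM UTC on Apr 2.
Flight 2 lands earlier by 1 hour 28 minutes.

the second, by 1 hour 28 minutes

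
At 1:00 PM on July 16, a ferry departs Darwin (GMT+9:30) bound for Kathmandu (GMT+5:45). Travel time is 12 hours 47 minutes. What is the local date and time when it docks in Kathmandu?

Convert departure to UTC: 1:00 PM − 9:30 = 3:30 AM UTC on Jul 16.
Add 12 hours 47 minutes travel time → 4:17 PM UTC.
Kathmandu is UTC+5:45, so local arrival = 4:17 PM + 5:45 = 10:02 PM on Jul 16.

10:02 PM on July 16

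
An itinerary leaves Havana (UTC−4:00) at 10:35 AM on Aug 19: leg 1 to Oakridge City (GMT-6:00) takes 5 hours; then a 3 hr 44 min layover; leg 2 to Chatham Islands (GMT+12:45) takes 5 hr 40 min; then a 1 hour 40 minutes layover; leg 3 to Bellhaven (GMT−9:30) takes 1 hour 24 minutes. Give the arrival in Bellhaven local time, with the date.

Convert departure to UTC: 10:35 AM + 4:00 = 2:35 PM UTC on Aug 19.
Add 5 hours leg 1 → 7:35 PM UTC.
Add 3 hours 44 minutes layover in Oakridge City → 11:19 PM UTC.
Add 5 hours 40 minutes leg 2 → 4:59 AM UTC (Aug 20).
Add 1 hour 40 minutes layover in Chatham Islands → 6:39 AM UTC.
Add 1 hour and 24 minutes leg 3 → 8:03 AM UTC.
Bellhaven is UTC−9:30, so local arrival = 8:03 AM − 9:30 = 10:33 PM on Aug 19.

10:33 PM on Aug 19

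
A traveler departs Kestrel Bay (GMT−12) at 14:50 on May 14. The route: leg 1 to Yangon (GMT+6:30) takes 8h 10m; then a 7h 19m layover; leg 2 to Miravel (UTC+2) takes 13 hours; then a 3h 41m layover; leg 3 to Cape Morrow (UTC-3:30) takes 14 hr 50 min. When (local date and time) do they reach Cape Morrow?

Convert departure to UTC: 14:50 + 12:00 = 02:50 UTC on May 15.
Add 8 hours 10 minutes leg 1 → 11:00 UTC.
Add 7 hours and 19 minutes layover in Yangon → 18:19 UTC.
Add 13 hours leg 2 → 07:19 UTC (May 16).
Add 3 hours and 41 minutes layover in Miravel → 11:00 UTC.
Add 14 hours and 50 minutes leg 3 → 01:50 UTC (May 17).
Cape Morrow is UTC−3:30, so local arrival = 01:50 − 3:30 = 22:20 on May 16.

22:20 on May 16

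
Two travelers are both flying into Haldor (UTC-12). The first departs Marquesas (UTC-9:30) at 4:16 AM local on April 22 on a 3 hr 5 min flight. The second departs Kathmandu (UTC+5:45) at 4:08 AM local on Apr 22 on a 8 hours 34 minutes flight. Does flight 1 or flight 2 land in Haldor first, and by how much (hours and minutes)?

the second, by 9 hours 54 minutes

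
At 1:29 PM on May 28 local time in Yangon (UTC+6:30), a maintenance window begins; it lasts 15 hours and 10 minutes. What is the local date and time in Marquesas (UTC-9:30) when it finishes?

12:39 PM on May 28

Convert start to UTC: 1:29 PM − 6:30 = 6:59 AM UTC on May 28.
Add 15 hours and 10 minutes duration → 10:09 PM UTC.
Marquesas is UTC−9:30, so local end time = 10:09 PM − 9:30 = 12:39 PM on May 28.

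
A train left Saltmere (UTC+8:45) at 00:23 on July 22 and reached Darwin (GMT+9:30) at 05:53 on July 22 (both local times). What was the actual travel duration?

4 hours 45 minutes

Departure in UTC: 00:23 − 8:45 = 15:38 on Jul 21.
Arrival in UTC: 05:53 − 9:30 = 20:23 on Jul 21.
Elapsed = 20:23 − 15:38 = 4 hours 45 minutes.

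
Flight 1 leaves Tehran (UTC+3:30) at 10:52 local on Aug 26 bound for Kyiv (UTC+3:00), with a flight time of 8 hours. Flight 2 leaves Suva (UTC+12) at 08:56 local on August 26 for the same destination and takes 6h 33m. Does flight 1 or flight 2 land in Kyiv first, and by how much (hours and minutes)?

the second, by 11 hours 53 minutes

Flight 1 in UTC: 10:52 − 3:30 = 07:22 on Aug 26.
+8 hours → arrive 15:22 UTC on Aug 26.
Flight 2 in UTC: 08:56 − 12:00 = 20:56 on Aug 25.
+6 hours and 33 minutes → arrive 03:29 UTC on Aug 26.
Flight 2 lands earlier by 11 hours 53 minutes.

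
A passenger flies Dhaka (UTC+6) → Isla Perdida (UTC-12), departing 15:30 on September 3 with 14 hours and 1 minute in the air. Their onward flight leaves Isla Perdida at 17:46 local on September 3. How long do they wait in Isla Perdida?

6 hours 15 minutes

Convert departure to UTC: 15:30 − 6:00 = 09:30 UTC on Sep 3.
Add 14 hours 1 minute flight time → 23:31 UTC.
Isla Perdida is UTC−12:00, so local arrival = 23:31 − 12:00 = 11:31 on Sep 3.
Layover = 17:46 − 11:31 = 6 hours 15 minutes.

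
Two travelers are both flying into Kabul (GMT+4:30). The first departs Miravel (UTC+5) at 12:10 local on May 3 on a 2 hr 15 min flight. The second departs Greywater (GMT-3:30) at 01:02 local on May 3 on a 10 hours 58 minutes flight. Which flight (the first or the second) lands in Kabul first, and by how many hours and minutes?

the first, by 6 hours 5 minutes

Flight 1 in UTC: 12:10 − 5:00 = 07:10 on May 3.
+2 hours 15 minutes → arrive 09:25 UTC on May 3.
Flight 2 in UTC: 01:02 + 3:30 = 04:32 on May 3.
+10 hours 58 minutes → arrive 15:30 UTC on May 3.
Flight 1 lands earlier by 6 hours 5 minutes.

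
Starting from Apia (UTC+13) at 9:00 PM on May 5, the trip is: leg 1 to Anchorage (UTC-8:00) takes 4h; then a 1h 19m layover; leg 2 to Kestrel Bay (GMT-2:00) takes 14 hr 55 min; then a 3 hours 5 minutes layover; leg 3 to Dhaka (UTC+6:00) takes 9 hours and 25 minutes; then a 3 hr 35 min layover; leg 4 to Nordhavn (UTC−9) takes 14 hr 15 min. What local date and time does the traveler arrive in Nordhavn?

Convert departure to UTC: 9:00 PM − 13:00 = 8:00 AM UTC on May 5.
Add 4 hours leg 1 → 12:00 PM UTC.
Add 1 hour 19 minutes layover in Anchorage → 1:19 PM UTC.
Add 14 hours 55 minutes leg 2 → 4:14 AM UTC (May 6).
Add 3 hours 5 minutes layover in Kestrel Bay → 7:19 AM UTC.
Add 9 hours and 25 minutes leg 3 → 4:44 PM UTC.
Add 3 hours and 35 minutes layover in Dhaka → 8:19 PM UTC.
Add 14 hours and 15 minutes leg 4 → 10:34 AM UTC (May 7).
Nordhavn is UTC−9:00, so local arrival = 10:34 AM − 9:00 = 1:34 AM on May 7.

1:34 AM on May 7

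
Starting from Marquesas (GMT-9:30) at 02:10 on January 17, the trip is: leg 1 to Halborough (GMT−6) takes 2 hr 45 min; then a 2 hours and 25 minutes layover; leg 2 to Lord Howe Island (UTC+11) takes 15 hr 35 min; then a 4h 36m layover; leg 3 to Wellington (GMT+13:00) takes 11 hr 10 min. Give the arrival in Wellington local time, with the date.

13:11 on January 19

Convert departure to UTC: 02:10 + 9:30 = 11:40 UTC on Jan 17.
Add 2 hours 45 minutes leg 1 → 14:25 UTC.
Add 2 hours and 25 minutes layover in Halborough → 16:50 UTC.
Add 15 hours 35 minutes leg 2 → 08:25 UTC (Jan 18).
Add 4 hours 36 minutes layover in Lord Howe Island → 13:01 UTC.
Add 11 hours 10 minutes leg 3 → 00:11 UTC (Jan 19).
Wellington is UTC+13:00, so local arrival = 00:11 + 13:00 = 13:11 on Jan 19.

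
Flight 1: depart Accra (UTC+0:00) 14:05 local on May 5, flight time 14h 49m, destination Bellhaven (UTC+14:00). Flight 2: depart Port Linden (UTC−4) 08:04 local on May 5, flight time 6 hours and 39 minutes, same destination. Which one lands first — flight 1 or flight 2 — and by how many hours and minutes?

Flight 1 departs at 14:05 UTC (May 5).
+14 hours and 49 minutes → arrive 04:54 UTC on May 6.
Flight 2 in UTC: 08:04 + 4:00 = 12:04 on May 5.
+6 hours 39 minutes → arrive 18:43 UTC on May 5.
Flight 2 lands earlier by 10 hours 11 minutes.

the second, by 10 hours 11 minutes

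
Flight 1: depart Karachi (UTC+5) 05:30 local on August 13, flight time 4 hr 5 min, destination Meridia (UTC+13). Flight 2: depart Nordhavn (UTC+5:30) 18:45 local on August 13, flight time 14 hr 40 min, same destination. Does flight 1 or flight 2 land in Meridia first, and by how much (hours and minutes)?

the first, by 23 hours 20 minutes

Flight 1 in UTC: 05:30 − 5:00 = 00:30 on Aug 13.
+4 hours and 5 minutes → arrive 04:35 UTC on Aug 13.
Flight 2 in UTC: 18:45 − 5:30 = 13:15 on Aug 13.
+14 hours 40 minutes → arrive 03:55 UTC on Aug 14.
Flight 1 lands earlier by 23 hours 20 minutes.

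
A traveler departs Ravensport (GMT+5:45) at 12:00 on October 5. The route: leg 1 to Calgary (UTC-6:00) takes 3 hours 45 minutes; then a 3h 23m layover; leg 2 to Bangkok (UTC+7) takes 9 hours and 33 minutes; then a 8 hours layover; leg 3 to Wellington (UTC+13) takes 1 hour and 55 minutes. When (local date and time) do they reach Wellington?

Convert departure to UTC: 12:00 − 5:45 = 06:15 UTC on Oct 5.
Add 3 hours and 45 minutes leg 1 → 10:00 UTC.
Add 3 hours and 23 minutes layover in Calgary → 13:23 UTC.
Add 9 hours 33 minutes leg 2 → 22:56 UTC.
Add 8 hours layover in Bangkok → 06:56 UTC (Oct 6).
Add 1 hour 55 minutes leg 3 → 08:51 UTC.
Wellington is UTC+13:00, so local arrival = 08:51 + 13:00 = 21:51 on Oct 6.

21:51 on Oct 6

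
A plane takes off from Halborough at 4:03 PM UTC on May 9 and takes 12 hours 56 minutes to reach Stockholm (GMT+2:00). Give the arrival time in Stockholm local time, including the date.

6:59 AM on May 10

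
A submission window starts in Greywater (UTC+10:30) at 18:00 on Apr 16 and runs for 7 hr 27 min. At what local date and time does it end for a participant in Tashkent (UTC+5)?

Convert start to UTC: 18:00 − 10:30 = 07:30 UTC on Apr 16.
Add 7 hours 27 minutes duration → 14:57 UTC.
Tashkent is UTC+5:00, so local end time = 14:57 + 5:00 = 19:57 on Apr 16.

19:57 on Apr 16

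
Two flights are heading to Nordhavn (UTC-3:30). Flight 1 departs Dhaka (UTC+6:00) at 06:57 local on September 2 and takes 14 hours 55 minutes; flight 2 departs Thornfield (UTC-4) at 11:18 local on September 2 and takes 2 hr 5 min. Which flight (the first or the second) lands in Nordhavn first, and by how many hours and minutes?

Flight 1 in UTC: 06:57 − 6:00 = 00:57 on Sep 2.
+14 hours and 55 minutes → arrive 15:52 UTC on Sep 2.
Flight 2 in UTC: 11:18 + 4:00 = 15:18 on Sep 2.
+2 hours 5 minutes → arrive 17:23 UTC on Sep 2.
Flight 1 lands earlier by 1 hour 31 minutes.

the first, by 1 hour 31 minutes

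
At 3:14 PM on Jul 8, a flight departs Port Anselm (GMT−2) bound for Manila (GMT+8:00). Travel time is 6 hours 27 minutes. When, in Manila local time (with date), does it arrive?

7:41 AM on Jul 9

Convert departure to UTC: 3:14 PM + 2:00 = 5:14 PM UTC on Jul 8.
Add 6 hours and 27 minutes travel time → 11:41 PM UTC.
Manila is UTC+8:00, so local arrival = 11:41 PM + 8:00 = 7:41 AM on Jul 9.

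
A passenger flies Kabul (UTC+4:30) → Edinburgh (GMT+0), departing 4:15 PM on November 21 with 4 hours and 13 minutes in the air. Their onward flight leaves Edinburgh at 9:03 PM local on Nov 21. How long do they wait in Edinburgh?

Convert departure to UTC: 4:15 PM − 4:30 = 11:45 AM UTC on Nov 21.
Add 4 hours 13 minutes flight time → 3:58 PM UTC.
Edinburgh is UTC+0, so local arrival is the same: 3:58 PM on Nov 21.
Layover = 9:03 PM − 3:58 PM = 5 hours 5 minutes.

5 hours 5 minutes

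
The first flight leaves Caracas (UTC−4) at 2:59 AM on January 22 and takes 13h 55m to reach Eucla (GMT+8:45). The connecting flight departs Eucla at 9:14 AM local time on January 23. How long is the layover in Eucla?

Convert departure to UTC: 2:59 AM + 4:00 = 6:59 AM UTC on Jan 22.
Add 13 hours 55 minutes flight time → 8:54 PM UTC.
Eucla is UTC+8:45, so local arrival = 8:54 PM + 8:45 = 5:39 AM on Jan 23.
Layover = 9:14 AM − 5:39 AM = 3 hours 35 minutes.

3 hours 35 minutes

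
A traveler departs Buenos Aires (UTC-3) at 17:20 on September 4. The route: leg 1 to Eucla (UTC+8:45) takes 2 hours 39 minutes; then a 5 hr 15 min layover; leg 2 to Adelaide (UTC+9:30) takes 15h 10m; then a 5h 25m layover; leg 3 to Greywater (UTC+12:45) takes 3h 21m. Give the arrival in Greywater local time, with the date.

Convert departure to UTC: 17:20 + 3:00 = 20:20 UTC on Sep 4.
Add 2 hours 39 minutes leg 1 → 22:59 UTC.
Add 5 hours and 15 minutes layover in Eucla → 04:14 UTC (Sep 5).
Add 15 hours 10 minutes leg 2 → 19:24 UTC.
Add 5 hours 25 minutes layover in Adelaide → 00:49 UTC (Sep 6).
Add 3 hours and 21 minutes leg 3 → 04:10 UTC.
Greywater is UTC+12:45, so local arrival = 04:10 + 12:45 = 16:55 on Sep 6.

16:55 on September 6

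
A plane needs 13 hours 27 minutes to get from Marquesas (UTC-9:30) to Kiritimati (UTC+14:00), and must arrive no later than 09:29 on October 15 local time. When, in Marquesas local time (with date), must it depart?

20:32 on October 13

Target arrival in UTC: 09:29 − 14:00 = 19:29 on Oct 14.
Subtract 13 hours and 27 minutes → departure 06:02 UTC on Oct 14.
Marquesas is UTC−9:30: 06:02 − 9:30 = 20:32 on Oct 13.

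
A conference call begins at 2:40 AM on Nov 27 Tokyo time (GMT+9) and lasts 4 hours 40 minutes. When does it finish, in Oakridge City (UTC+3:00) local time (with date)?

Convert start to UTC: 2:40 AM − 9:00 = 5:40 PM UTC on Nov 26.
Add 4 hours and 40 minutes duration → 10:20 PM UTC.
Oakridge City is UTC+3:00, so local end time = 10:20 PM + 3:00 = 1:20 AM on Nov 27.

1:20 AM on November 27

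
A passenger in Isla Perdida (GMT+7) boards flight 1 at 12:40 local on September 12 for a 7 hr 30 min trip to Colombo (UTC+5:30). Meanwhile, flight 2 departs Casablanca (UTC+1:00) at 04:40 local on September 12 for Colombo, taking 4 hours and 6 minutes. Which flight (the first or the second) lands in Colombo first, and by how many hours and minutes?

Flight 1 in UTC: 12:40 − 7:00 = 05:40 on Sep 12.
+7 hours and 30 minutes → arrive 13:10 UTC on Sep 12.
Flight 2 in UTC: 04:40 − 1:00 = 03:40 on Sep 12.
+4 hours and 6 minutes → arrive 07:46 UTC on Sep 12.
Flight 2 lands earlier by 5 hours 24 minutes.

the second, by 5 hours 24 minutes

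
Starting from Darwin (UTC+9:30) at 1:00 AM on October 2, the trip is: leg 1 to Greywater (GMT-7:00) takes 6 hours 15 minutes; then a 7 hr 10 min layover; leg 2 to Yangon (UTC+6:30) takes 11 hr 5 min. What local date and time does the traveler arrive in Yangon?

Convert departure to UTC: 1:00 AM − 9:30 = 3:30 PM UTC on Oct 1.
Add 6 hours and 15 minutes leg 1 → 9:45 PM UTC.
Add 7 hours and 10 minutes layover in Greywater → 4:55 AM UTC (Oct 2).
Add 11 hours and 5 minutes leg 2 → 4:00 PM UTC.
Yangon is UTC+6:30, so local arrival = 4:00 PM + 6:30 = 10:30 PM on Oct 2.

10:30 PM on October 2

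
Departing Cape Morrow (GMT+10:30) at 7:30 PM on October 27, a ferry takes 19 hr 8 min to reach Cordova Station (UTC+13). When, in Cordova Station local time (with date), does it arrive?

5:08 PM on Oct 28

Cordova Station is 2:30 ahead of Cape Morrow.
After 19 hours and 8 minutes it is 2:38 PM (Oct 28) in Cape Morrow.
Shift by the zone difference: 2:38 PM + 2:30 = 5:08 PM on Oct 28 in Cordova Station.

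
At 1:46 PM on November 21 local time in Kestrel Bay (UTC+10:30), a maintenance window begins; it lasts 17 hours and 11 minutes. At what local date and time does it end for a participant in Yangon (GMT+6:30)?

2:57 AM on November 22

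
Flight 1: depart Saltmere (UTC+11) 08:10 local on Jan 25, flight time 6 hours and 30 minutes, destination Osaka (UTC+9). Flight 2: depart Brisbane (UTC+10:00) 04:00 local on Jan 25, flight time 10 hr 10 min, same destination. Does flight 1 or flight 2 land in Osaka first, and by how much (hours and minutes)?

Flight 1 in UTC: 08:10 − 11:00 = 21:10 on Jan 24.
+6 hours and 30 minutes → arrive 03:40 UTC on Jan 25.
Flight 2 in UTC: 04:00 − 10:00 = 18:00 on Jan 24.
+10 hours and 10 minutes → arrive 04:10 UTC on Jan 25.
Flight 1 lands earlier by 30 minutes.

the first, by 30 minutes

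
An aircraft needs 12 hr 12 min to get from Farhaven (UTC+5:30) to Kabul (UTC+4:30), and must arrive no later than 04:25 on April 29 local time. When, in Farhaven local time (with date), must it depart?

17:13 on April 28

Target arrival in UTC: 04:25 − 4:30 = 23:55 on Apr 28.
Subtract 12 hours 12 minutes → departure 11:43 UTC on Apr 28.
Farhaven is UTC+5:30: 11:43 + 5:30 = 17:13 on Apr 28.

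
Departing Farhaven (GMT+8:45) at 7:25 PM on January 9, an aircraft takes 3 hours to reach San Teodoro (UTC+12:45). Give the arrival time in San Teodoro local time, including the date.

2:25 AM on January 10

San Teodoro is 4:00 ahead of Farhaven.
After 3 hours it is 10:25 PM in Farhaven.
Shift by the zone difference: 10:25 PM + 4:00 = 2:25 AM on Jan 10 in San Teodoro.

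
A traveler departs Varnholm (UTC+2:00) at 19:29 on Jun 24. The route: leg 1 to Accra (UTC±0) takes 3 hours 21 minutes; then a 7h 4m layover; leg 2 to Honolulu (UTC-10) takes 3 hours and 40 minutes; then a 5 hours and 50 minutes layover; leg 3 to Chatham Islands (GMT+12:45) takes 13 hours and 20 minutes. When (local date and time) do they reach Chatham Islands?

15:29 on June 26

Convert departure to UTC: 19:29 − 2:00 = 17:29 UTC on Jun 24.
Add 3 hours and 21 minutes leg 1 → 20:50 UTC.
Add 7 hours 4 minutes layover in Accra → 03:54 UTC (Jun 25).
Add 3 hours 40 minutes leg 2 → 07:34 UTC.
Add 5 hours 50 minutes layover in Honolulu → 13:24 UTC.
Add 13 hours and 20 minutes leg 3 → 02:44 UTC (Jun 26).
Chatham Islands is UTC+12:45, so local arrival = 02:44 + 12:45 = 15:29 on Jun 26.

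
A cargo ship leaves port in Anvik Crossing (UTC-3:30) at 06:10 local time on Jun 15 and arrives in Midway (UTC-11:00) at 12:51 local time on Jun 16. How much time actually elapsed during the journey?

38 hours 11 minutes

Midway is 7:30 behind Anvik Crossing.
Clock-face elapsed time (ignoring zones) is 30 hours 41 minutes.
Actual elapsed = 30 hours 41 minutes + 7:30 = 38 hours 11 minutes.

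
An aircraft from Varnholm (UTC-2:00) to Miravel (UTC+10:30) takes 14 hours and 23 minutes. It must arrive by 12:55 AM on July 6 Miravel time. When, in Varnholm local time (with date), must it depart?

Target arrival in UTC: 12:55 AM − 10:30 = 2:25 PM on Jul 5.
Subtract 14 hours 23 minutes → departure 12:02 AM UTC on Jul 5.
Varnholm is UTC−2:00: 12:02 AM − 2:00 = 10:02 PM on Jul 4.

10:02 PM on July 4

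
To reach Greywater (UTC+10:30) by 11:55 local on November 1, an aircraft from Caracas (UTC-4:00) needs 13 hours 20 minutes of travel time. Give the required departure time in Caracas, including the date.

08:05 on October 31

Target arrival in UTC: 11:55 − 10:30 = 01:25 on Nov 1.
Subtract 13 hours 20 minutes → departure 12:05 UTC on Oct 31.
Caracas is UTC−4:00: 12:05 − 4:00 = 08:05 on Oct 31.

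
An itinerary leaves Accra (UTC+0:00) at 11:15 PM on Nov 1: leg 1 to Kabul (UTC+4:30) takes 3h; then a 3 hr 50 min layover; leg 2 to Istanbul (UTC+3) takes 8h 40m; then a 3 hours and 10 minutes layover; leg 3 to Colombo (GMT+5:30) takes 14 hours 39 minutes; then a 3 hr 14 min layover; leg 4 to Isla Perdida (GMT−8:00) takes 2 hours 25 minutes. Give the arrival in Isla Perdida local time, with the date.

Accra is at UTC+0, so departure is already 11:15 PM UTC on Nov 1.
Add 3 hours leg 1 → 2:15 AM UTC (Nov 2).
Add 3 hours 50 minutes layover in Kabul → 6:05 AM UTC.
Add 8 hours 40 minutes leg 2 → 2:45 PM UTC.
Add 3 hours and 10 minutes layover in Istanbul → 5:55 PM UTC.
Add 14 hours 39 minutes leg 3 → 8:34 AM UTC (Nov 3).
Add 3 hours 14 minutes layover in Colombo → 11:48 AM UTC.
Add 2 hours and 25 minutes leg 4 → 2:13 PM UTC.
Isla Perdida is UTC−8:00, so local arrival = 2:13 PM − 8:00 = 6:13 AM on Nov 3.

6:13 AM on November 3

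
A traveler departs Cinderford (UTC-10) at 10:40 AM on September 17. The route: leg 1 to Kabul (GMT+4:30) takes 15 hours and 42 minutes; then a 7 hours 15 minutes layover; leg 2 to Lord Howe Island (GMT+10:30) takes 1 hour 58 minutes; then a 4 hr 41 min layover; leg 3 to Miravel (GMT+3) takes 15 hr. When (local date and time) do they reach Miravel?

8:16 PM on September 19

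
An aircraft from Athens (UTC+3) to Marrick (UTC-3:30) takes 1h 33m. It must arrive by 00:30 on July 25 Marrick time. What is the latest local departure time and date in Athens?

05:27 on July 25

Target arrival in UTC: 00:30 + 3:30 = 04:00 on Jul 25.
Subtract 1 hour and 33 minutes → departure 02:27 UTC on Jul 25.
Athens is UTC+3:00: 02:27 + 3:00 = 05:27 on Jul 25.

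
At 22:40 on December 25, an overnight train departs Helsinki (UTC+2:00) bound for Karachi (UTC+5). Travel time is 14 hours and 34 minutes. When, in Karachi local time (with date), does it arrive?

16:14 on Dec 26

Karachi is 3:00 ahead of Helsinki.
After 14 hours 34 minutes it is 13:14 (Dec 26) in Helsinki.
Shift by the zone difference: 13:14 + 3:00 = 16:14 on Dec 26 in Karachi.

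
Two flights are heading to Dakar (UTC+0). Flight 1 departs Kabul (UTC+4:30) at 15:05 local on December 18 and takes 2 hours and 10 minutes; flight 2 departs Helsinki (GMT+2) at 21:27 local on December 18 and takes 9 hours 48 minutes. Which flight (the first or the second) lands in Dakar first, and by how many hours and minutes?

Flight 1 in UTC: 15:05 − 4:30 = 10:35 on Dec 18.
+2 hours 10 minutes → arrive 12:45 UTC on Dec 18.
Flight 2 in UTC: 21:27 − 2:00 = 19:27 on Dec 18.
+9 hours and 48 minutes → arrive 05:15 UTC on Dec 19.
Flight 1 lands earlier by 16 hours 30 minutes.

the first, by 16 hours 30 minutes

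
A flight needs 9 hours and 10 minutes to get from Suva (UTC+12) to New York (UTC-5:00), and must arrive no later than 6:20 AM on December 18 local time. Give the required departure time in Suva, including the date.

2:10 PM on Dec 18

Target arrival in UTC: 6:20 AM + 5:00 = 11:20 AM on Dec 18.
Subtract 9 hours 10 minutes → departure 2:10 AM UTC on Dec 18.
Suva is UTC+12:00: 2:10 AM + 12:00 = 2:10 PM on Dec 18.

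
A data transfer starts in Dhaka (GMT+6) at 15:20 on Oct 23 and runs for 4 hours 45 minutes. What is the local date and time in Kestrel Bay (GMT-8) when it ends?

06:05 on October 23

Convert start to UTC: 15:20 − 6:00 = 09:20 UTC on Oct 23.
Add 4 hours 45 minutes duration → 14:05 UTC.
Kestrel Bay is UTC−8:00, so local end time = 14:05 − 8:00 = 06:05 on Oct 23.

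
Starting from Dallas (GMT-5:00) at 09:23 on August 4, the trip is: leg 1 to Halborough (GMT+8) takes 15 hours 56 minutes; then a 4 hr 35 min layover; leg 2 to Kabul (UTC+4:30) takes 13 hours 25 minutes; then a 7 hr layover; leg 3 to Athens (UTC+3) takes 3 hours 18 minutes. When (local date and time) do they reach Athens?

13:37 on August 6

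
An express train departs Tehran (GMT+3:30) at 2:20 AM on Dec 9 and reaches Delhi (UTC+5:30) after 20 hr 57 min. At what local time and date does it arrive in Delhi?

1:17 AM on December 10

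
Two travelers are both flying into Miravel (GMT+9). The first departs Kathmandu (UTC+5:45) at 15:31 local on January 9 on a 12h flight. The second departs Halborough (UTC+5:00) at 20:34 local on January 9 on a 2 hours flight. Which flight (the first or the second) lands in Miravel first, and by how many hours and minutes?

the second, by 4 hours 12 minutes

Flight 1 in UTC: 15:31 − 5:45 = 09:46 on Jan 9.
+12 hours → arrive 21:46 UTC on Jan 9.
Flight 2 in UTC: 20:34 − 5:00 = 15:34 on Jan 9.
+2 hours → arrive 17:34 UTC on Jan 9.
Flight 2 lands earlier by 4 hours 12 minutes.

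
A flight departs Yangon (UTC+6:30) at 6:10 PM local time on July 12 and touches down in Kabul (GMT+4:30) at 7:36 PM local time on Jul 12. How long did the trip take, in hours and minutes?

3 hours 26 minutes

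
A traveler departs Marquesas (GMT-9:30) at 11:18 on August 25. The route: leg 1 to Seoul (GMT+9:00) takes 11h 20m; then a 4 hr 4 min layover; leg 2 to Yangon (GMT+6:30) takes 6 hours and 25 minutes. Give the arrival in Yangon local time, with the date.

01:07 on August 27

Convert departure to UTC: 11:18 + 9:30 = 20:48 UTC on Aug 25.
Add 11 hours 20 minutes leg 1 → 08:08 UTC (Aug 26).
Add 4 hours 4 minutes layover in Seoul → 12:12 UTC.
Add 6 hours and 25 minutes leg 2 → 18:37 UTC.
Yangon is UTC+6:30, so local arrival = 18:37 + 6:30 = 01:07 on Aug 27.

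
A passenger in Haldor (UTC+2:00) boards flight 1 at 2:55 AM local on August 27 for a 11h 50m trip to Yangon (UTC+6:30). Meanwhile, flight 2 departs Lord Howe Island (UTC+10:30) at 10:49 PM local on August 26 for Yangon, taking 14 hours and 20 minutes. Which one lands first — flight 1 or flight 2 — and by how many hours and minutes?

the second, by 10 hours 6 minutes

Flight 1 in UTC: 2:55 AM − 2:00 = 12:55 AM on Aug 27.
+11 hours and 50 minutes → arrive 12:45 PM UTC on Aug 27.
Flight 2 in UTC: 10:49 PM − 10:30 = 12:19 PM on Aug 26.
+14 hours and 20 minutes → arrive 2:39 AM UTC on Aug 27.
Flight 2 lands earlier by 10 hours 6 minutes.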